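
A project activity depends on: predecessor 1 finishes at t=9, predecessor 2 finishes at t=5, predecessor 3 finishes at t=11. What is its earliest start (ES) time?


ES = max of all predecessor completion times
Predecessors: [9, 5, 11]
ES = max(9, 5, 11)
= 11


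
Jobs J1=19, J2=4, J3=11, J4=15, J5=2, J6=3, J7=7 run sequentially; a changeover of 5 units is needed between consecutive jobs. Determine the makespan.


Makespan = Σ processing + (n-1) × setup
= (19 + 4 + 11 + 15 + 2 + 3 + 7) + (7-1)×5
= 61 + 30
= 91 time units


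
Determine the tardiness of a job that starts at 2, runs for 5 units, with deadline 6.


Completion = start + processing = 2 + 5 = 7
Tardiness = max(0, C - d) = max(0, 7 - 6)
= max(0, 1)
= 1


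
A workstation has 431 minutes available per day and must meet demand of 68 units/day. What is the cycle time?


Cycle time = available time / demand
= 431 / 68
= 6.34 min/unit


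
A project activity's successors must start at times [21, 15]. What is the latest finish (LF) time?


LF = min of all successor start times
Successors start at: [21, 15]
LF = min(21, 15)
= 15


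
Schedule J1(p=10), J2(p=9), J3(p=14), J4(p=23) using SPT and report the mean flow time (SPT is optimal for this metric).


SPT order: J2 → J1 → J3 → J4
Completion times:
  J2: C=9
  J1: C=19
  J3: C=33
  J4: C=56
Sum = 117, n = 4
Mean flow = 117/4
= 29.25


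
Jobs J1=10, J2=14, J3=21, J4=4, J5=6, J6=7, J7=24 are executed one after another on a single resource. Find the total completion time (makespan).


Sequential makespan: sum all processing times
= 10 + 14 + 21 + 4 + 6 + 7 + 24
= 86 time units


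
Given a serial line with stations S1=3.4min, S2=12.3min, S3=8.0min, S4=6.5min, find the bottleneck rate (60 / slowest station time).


Bottleneck = longest station time
Station times: [3.4, 12.3, 8.0, 6.5]
Max = 12.3 min
Rate = 60 / 12.3
= 4.88 units/hour (bottleneck: 12.3min)


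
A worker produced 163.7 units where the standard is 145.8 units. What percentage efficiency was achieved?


Efficiency = (actual / standard) × 100
= (163.7 / 145.8) × 100
= 112.3%


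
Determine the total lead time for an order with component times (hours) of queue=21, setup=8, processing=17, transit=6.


Lead time = queue + setup + processing + transit
= 21 + 8 + 17 + 6
= 52 hours


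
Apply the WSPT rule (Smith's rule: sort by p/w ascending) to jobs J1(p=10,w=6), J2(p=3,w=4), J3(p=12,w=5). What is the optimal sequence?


WSPT (Smith's rule): sort by p/w ascending
  J2: p/w = 3/4 = 0.750
  J1: p/w = 10/6 = 1.667
  J3: p/w = 12/5 = 2.400
Order: J2 → J1 → J3


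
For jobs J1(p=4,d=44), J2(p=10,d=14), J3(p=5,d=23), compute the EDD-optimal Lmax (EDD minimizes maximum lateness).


EDD order: J2 → J3 → J1
Completion and lateness:
  J2: C=10, d=14, L=10-14=-4
  J3: C=15, d=23, L=15-23=-8
  J1: C=19, d=44, L=19-44=-25
Lmax = max(-4, -8, -25)
= -4


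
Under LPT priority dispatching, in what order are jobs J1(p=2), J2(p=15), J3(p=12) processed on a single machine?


LPT: sort by longest processing time first
  J2: p=15
  J3: p=12
  J1: p=2
Order: J2 → J3 → J1


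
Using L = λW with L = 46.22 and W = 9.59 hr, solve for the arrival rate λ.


Little's law: L = λW → λ = L / W
= 46.22 / 9.59
= 4.82 per hour


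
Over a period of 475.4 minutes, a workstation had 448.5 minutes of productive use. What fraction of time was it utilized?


Utilization = busy / total × 100
= 448.5 / 475.4 × 100
= 94.3%


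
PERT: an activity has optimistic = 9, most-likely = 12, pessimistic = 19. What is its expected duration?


te = (o + 4m + p) / 6
= (9 + 4×12 + 19) / 6
= (9 + 48 + 19) / 6
= 76 / 6
= 12.67


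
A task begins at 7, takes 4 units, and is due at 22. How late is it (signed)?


Completion = 7 + 4 = 11
Lateness = C - d = 11 - 22
= -11


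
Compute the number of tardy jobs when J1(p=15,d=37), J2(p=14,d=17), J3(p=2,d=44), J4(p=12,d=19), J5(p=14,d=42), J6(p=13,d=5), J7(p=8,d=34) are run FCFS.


Completion vs due date:
  J1: C=15, d=37 → on time
  J2: C=29, d=17 → TARDY
  J3: C=31, d=44 → on time
  J4: C=43, d=19 → TARDY
  J5: C=57, d=42 → TARDY
  J6: C=70, d=5 → TARDY
  J7: C=78, d=34 → TARDY
Tardy jobs: J2, J4, J5, J6, J7
Count = 5


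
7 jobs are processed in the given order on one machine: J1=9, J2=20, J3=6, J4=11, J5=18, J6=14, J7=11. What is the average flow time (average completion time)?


Completion times:
  J1: completes at 9
  J2: completes at 29
  J3: completes at 35
  J4: completes at 46
  J5: completes at 64
  J6: completes at 78
  J7: completes at 89
Sum = 350
Average = 350/7
= 50.00


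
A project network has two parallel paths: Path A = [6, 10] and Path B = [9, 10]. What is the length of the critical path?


Path A: 6 + 10 = 16
Path B: 9 + 10 = 19
Critical path = longest = max(16, 19)
= 19 (Path B)


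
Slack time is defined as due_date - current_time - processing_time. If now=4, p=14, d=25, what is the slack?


Slack = due - current_time - processing
= 25 - 4 - 14
= 7


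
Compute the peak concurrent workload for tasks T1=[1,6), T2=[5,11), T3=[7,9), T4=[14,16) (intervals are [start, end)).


Check each time point for overlaps:
  t=5: 2 tasks active (T1, T2)
Max concurrent = 2


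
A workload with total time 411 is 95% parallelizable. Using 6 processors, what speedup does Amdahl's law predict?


Amdahl's law: T_p = T × ((1-p) + p/N)
= 411 × ((1-0.95) + 0.95/6)
= 411 × (0.05 + 0.1583)
= 411 × 0.2083
= 85.63
Speedup = 411/85.63
= 4.80×


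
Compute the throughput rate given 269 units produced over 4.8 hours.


Throughput = units / time
= 269 / 4.8
= 56.0 units/hour


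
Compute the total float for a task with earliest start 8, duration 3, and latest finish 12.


EF = ES + duration = 8 + 3 = 11
LS = LF - duration = 12 - 3 = 9
Total Float = LF - EF = 12 - 11
(or LS - ES = 9 - 8)
= 1


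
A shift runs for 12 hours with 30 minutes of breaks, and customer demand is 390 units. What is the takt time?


Available = 12×60 - 30 = 690 min
Takt time = 690 / 390
= 1.77 min/unit


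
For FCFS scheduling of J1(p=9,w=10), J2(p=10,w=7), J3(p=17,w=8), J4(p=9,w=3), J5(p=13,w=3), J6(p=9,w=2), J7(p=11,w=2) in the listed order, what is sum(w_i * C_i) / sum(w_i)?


Completion times:
  J1: C=9, w×C=10×9=90
  J2: C=19, w×C=7×19=133
  J3: C=36, w×C=8×36=288
  J4: C=45, w×C=3×45=135
  J5: C=58, w×C=3×58=174
  J6: C=67, w×C=2×67=134
  J7: C=78, w×C=2×78=156
Sum w×C = 1110
Sum w = 35
Weighted avg = 1110/35
= 31.71


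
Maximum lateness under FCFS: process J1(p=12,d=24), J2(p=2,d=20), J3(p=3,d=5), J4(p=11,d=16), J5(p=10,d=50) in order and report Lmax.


Lateness per job (L = C - d):
  J1: C=12, d=24, L=-12
  J2: C=14, d=20, L=-6
  J3: C=17, d=5, L=12
  J4: C=28, d=16, L=12
  J5: C=38, d=50, L=-12
Lmax = max(-12, -6, 12, 12, -12)
= 12


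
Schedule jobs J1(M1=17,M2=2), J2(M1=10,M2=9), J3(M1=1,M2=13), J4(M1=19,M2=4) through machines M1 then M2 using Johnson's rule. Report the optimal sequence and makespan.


Johnson's rule:
Group 1 (M1≤M2, sort by M1): ['J3']
Group 2 (M1>M2, sort desc M2): ['J2', 'J4', 'J1']
Sequence: J3 → J2 → J4 → J1
Makespan calculation:
  J3: M1 done=1, M2 done=14
  J2: M1 done=11, M2 done=23
  J4: M1 done=30, M2 done=34
  J1: M1 done=47, M2 done=49
= Sequence: J3 → J2 → J4 → J1, Makespan: 49


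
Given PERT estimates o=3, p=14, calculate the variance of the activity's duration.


σ² = ((p - o) / 6)² = (p - o)² / 36
= (14 - 3)² / 36
= 11² / 36
= 121 / 36
= 3.3611


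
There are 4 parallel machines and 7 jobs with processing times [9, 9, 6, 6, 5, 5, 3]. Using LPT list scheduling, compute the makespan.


Jobs (LPT sorted): [9, 9, 6, 6, 5, 5, 3]
Machines: 4
  J=9 → Machine 1 (load: 0+9=9)
  J=9 → Machine 2 (load: 0+9=9)
  J=6 → Machine 3 (load: 0+6=6)
  J=6 → Machine 4 (load: 0+6=6)
  J=5 → Machine 3 (load: 6+5=11)
  J=5 → Machine 4 (load: 6+5=11)
  J=3 → Machine 1 (load: 9+3=12)
Machine loads: [12, 9, 11, 11]
Makespan = max = 12 time units


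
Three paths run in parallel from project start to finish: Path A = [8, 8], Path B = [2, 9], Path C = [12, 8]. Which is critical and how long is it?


Path A: 8 + 8 = 16
Path B: 2 + 9 = 11
Path C: 12 + 8 = 20
Critical path = longest = max(16, 11, 20)
= 20 (Path C)


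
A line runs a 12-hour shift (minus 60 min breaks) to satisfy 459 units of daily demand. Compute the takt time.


Available = 12×60 - 60 = 660 min
Takt time = 660 / 459
= 1.44 min/unit


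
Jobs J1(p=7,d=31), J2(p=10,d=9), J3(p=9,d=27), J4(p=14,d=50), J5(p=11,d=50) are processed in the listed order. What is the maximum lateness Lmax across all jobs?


Lateness per job (L = C - d):
  J1: C=7, d=31, L=-24
  J2: C=17, d=9, L=8
  J3: C=26, d=27, L=-1
  J4: C=40, d=50, L=-10
  J5: C=51, d=50, L=1
Lmax = max(-24, 8, -1, -10, 1)
= 8


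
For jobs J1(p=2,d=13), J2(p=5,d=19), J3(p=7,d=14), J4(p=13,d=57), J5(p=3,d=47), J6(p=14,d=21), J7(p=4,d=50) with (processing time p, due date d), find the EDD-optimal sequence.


EDD: sort by earliest due date
  J1: d=13, p=2
  J3: d=14, p=7
  J2: d=19, p=5
  J6: d=21, p=14
  J5: d=47, p=3
  J7: d=50, p=4
  J4: d=57, p=13
Order: J1 → J3 → J2 → J6 → J5 → J7 → J4


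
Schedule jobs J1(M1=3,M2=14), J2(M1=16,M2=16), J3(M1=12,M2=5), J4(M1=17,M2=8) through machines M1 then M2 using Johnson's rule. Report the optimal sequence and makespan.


Johnson's rule:
Group 1 (M1≤M2, sort by M1): ['J1', 'J2']
Group 2 (M1>M2, sort desc M2): ['J4', 'J3']
Sequence: J1 → J2 → J4 → J3
Makespan calculation:
  J1: M1 done=3, M2 done=17
  J2: M1 done=19, M2 done=35
  J4: M1 done=36, M2 done=44
  J3: M1 done=48, M2 done=53
= Sequence: J1 → J2 → J4 → J3, Makespan: 53


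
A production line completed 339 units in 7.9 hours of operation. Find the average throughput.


Throughput = units / time
= 339 / 7.9
= 42.9 units/hour


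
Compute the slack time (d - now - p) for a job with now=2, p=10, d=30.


Slack = due - current_time - processing
= 30 - 2 - 10
= 18


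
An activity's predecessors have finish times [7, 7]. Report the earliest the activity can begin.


ES = max of all predecessor completion times
Predecessors: [7, 7]
ES = max(7, 7)
= 7


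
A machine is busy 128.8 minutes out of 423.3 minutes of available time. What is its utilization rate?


Utilization = busy / total × 100
= 128.8 / 423.3 × 100
= 30.4%


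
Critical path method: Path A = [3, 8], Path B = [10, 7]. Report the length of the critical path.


Path A: 3 + 8 = 11
Path B: 10 + 7 = 17
Critical path = longest = max(11, 17)
= 17 (Path B)


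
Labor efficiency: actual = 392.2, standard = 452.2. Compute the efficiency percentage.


Efficiency = (actual / standard) × 100
= (392.2 / 452.2) × 100
= 86.7%


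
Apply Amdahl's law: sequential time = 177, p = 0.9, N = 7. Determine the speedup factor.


Amdahl's law: T_p = T × ((1-p) + p/N)
= 177 × ((1-0.9) + 0.9/7)
= 177 × (0.10 + 0.1286)
= 177 × 0.2286
= 40.46
Speedup = 177/40.46
= 4.38×


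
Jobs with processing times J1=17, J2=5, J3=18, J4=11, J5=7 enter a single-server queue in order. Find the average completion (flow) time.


Completion times:
  J1: completes at 17
  J2: completes at 22
  J3: completes at 40
  J4: completes at 51
  J5: completes at 58
Sum = 188
Average = 188/5
= 37.60


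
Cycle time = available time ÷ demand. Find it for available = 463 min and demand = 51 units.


Cycle time = available time / demand
= 463 / 51
= 9.08 min/unit


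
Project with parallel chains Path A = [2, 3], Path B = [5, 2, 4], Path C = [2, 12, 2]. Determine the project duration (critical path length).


Path A: 2 + 3 = 5
Path B: 5 + 2 + 4 = 11
Path C: 2 + 12 + 2 = 16
Critical path = longest = max(5, 11, 16)
= 16 (Path C)


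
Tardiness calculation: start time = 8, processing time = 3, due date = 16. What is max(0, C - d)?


Completion = start + processing = 8 + 3 = 11
Tardiness = max(0, C - d) = max(0, 11 - 16)
= max(0, -5)
= 0


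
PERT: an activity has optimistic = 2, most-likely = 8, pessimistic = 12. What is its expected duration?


te = (o + 4m + p) / 6
= (2 + 4×8 + 12) / 6
= (2 + 32 + 12) / 6
= 46 / 6
= 7.67


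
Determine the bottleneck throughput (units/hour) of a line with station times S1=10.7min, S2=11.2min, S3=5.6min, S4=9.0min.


Bottleneck = longest station time
Station times: [10.7, 11.2, 5.6, 9.0]
Max = 11.2 min
Rate = 60 / 11.2
= 5.36 units/hour (bottleneck: 11.2min)


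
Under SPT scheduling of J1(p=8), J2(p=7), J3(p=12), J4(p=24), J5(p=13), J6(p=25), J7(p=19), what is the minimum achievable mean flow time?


SPT order: J2 → J1 → J3 → J5 → J7 → J4 → J6
Completion times:
  J2: C=7
  J1: C=15
  J3: C=27
  J5: C=40
  J7: C=59
  J4: C=83
  J6: C=108
Sum = 339, n = 7
Mean flow = 339/7
= 48.43


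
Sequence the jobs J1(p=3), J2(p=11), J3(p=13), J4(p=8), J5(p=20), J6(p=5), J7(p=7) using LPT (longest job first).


LPT: sort by longest processing time first
  J5: p=20
  J3: p=13
  J2: p=11
  J4: p=8
  J7: p=7
  J6: p=5
  J1: p=3
Order: J5 → J3 → J2 → J4 → J7 → J6 → J1


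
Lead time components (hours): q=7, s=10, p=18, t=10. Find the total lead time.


Lead time = queue + setup + processing + transit
= 7 + 10 + 18 + 10
= 45 hours


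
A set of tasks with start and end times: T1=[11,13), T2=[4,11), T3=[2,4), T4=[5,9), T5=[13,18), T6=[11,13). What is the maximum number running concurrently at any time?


Check each time point for overlaps:
  t=5: 2 tasks active (T2, T4)
Max concurrent = 2


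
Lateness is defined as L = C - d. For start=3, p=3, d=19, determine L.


Completion = 3 + 3 = 6
Lateness = C - d = 6 - 19
= -13


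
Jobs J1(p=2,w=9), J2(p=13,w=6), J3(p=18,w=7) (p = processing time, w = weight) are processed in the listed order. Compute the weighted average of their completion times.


Completion times:
  J1: C=2, w×C=9×2=18
  J2: C=15, w×C=6×15=90
  J3: C=33, w×C=7×33=231
Sum w×C = 339
Sum w = 22
Weighted avg = 339/22
= 15.41


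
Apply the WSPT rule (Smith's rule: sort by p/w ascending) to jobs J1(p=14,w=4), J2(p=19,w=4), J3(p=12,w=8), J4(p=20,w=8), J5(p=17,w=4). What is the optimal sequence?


WSPT (Smith's rule): sort by p/w ascending
  J3: p/w = 12/8 = 1.500
  J4: p/w = 20/8 = 2.500
  J1: p/w = 14/4 = 3.500
  J5: p/w = 17/4 = 4.250
  J2: p/w = 19/4 = 4.750
Order: J3 → J4 → J1 → J5 → J2


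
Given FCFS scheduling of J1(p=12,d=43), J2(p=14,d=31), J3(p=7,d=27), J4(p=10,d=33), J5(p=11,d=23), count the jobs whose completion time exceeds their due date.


Completion vs due date:
  J1: C=12, d=43 → on time
  J2: C=26, d=31 → on time
  J3: C=33, d=27 → TARDY
  J4: C=43, d=33 → TARDY
  J5: C=54, d=23 → TARDY
Tardy jobs: J3, J4, J5
Count = 3


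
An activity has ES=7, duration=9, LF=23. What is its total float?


EF = ES + duration = 7 + 9 = 16
LS = LF - duration = 23 - 9 = 14
Total Float = LF - EF = 23 - 16
(or LS - ES = 14 - 7)
= 7


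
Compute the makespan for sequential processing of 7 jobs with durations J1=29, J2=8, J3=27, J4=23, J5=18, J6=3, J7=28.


Sequential makespan: sum all processing times
= 29 + 8 + 27 + 23 + 18 + 3 + 28
= 136 time units


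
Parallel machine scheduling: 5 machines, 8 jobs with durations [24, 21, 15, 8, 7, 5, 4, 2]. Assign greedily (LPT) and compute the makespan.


Jobs (LPT sorted): [24, 21, 15, 8, 7, 5, 4, 2]
Machines: 5
  J=24 → Machine 1 (load: 0+24=24)
  J=21 → Machine 2 (load: 0+21=21)
  J=15 → Machine 3 (load: 0+15=15)
  J=8 → Machine 4 (load: 0+8=8)
  J=7 → Machine 5 (load: 0+7=7)
  J=5 → Machine 5 (load: 7+5=12)
  J=4 → Machine 4 (load: 8+4=12)
  J=2 → Machine 4 (load: 12+2=14)
Machine loads: [24, 21, 15, 14, 12]
Makespan = max = 24 time units


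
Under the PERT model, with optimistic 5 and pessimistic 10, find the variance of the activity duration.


σ² = ((p - o) / 6)² = (p - o)² / 36
= (10 - 5)² / 36
= 5² / 36
= 25 / 36
= 0.6944


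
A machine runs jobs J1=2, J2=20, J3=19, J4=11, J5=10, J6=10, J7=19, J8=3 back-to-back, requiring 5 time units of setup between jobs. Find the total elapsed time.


Makespan = Σ processing + (n-1) × setup
= (2 + 20 + 19 + 11 + 10 + 10 + 19 + 3) + (8-1)×5
= 94 + 35
= 129 time units


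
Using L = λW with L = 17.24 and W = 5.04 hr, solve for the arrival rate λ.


Little's law: L = λW → λ = L / W
= 17.24 / 5.04
= 3.42 per hour


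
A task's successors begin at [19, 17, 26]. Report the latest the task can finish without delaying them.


LF = min of all successor start times
Successors start at: [19, 17, 26]
LF = min(19, 17, 26)
= 17


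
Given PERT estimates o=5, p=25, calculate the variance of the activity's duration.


σ² = ((p - o) / 6)² = (p - o)² / 36
= (25 - 5)² / 36
= 20² / 36
= 400 / 36
= 11.1111


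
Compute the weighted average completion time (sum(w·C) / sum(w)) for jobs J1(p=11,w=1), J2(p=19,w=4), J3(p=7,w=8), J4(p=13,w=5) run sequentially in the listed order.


Completion times:
  J1: C=11, w×C=1×11=11
  J2: C=30, w×C=4×30=120
  J3: C=37, w×C=8×37=296
  J4: C=50, w×C=5×50=250
Sum w×C = 677
Sum w = 18
Weighted avg = 677/18
= 37.61


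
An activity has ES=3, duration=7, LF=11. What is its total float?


EF = ES + duration = 3 + 7 = 10
LS = LF - duration = 11 - 7 = 4
Total Float = LF - EF = 11 - 10
(or LS - ES = 4 - 3)
= 1


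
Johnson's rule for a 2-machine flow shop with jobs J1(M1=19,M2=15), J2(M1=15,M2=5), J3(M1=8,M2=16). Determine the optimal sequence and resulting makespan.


Johnson's rule:
Group 1 (M1≤M2, sort by M1): ['J3']
Group 2 (M1>M2, sort desc M2): ['J1', 'J2']
Sequence: J3 → J1 → J2
Makespan calculation:
  J3: M1 done=8, M2 done=24
  J1: M1 done=27, M2 done=42
  J2: M1 done=42, M2 done=47
= Sequence: J3 → J1 → J2, Makespan: 47


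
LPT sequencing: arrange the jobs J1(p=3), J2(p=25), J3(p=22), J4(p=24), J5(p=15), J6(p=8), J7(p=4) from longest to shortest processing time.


LPT: sort by longest processing time first
  J2: p=25
  J4: p=24
  J3: p=22
  J5: p=15
  J6: p=8
  J7: p=4
  J1: p=3
Order: J2 → J4 → J3 → J5 → J6 → J7 → J1


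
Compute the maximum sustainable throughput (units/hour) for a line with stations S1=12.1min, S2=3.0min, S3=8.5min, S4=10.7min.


Bottleneck = longest station time
Station times: [12.1, 3.0, 8.5, 10.7]
Max = 12.1 min
Rate = 60 / 12.1
= 4.96 units/hour (bottleneck: 12.1min)


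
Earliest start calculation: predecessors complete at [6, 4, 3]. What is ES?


ES = max of all predecessor completion times
Predecessors: [6, 4, 3]
ES = max(6, 4, 3)
= 6


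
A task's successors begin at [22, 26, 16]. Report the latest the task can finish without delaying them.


LF = min of all successor start times
Successors start at: [22, 26, 16]
LF = min(22, 26, 16)
= 16


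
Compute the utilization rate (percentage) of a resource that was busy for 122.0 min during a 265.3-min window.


Utilization = busy / total × 100
= 122.0 / 265.3 × 100
= 46.0%


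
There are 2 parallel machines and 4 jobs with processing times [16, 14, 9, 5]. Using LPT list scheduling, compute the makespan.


Jobs (LPT sorted): [16, 14, 9, 5]
Machines: 2
  J=16 → Machine 1 (load: 0+16=16)
  J=14 → Machine 2 (load: 0+14=14)
  J=9 → Machine 2 (load: 14+9=23)
  J=5 → Machine 1 (load: 16+5=21)
Machine loads: [21, 23]
Makespan = max = 23 time units


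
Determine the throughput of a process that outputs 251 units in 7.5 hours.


Throughput = units / time
= 251 / 7.5
= 33.5 units/hour


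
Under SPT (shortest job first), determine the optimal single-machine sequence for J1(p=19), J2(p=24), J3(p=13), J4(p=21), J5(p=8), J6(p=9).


SPT: sort by shortest processing time
  J5: p=8
  J6: p=9
  J3: p=13
  J1: p=19
  J4: p=21
  J2: p=24
Order: J5 → J6 → J3 → J1 → J4 → J2


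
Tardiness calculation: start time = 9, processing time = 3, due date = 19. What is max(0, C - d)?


Completion = start + processing = 9 + 3 = 12
Tardiness = max(0, C - d) = max(0, 12 - 19)
= max(0, -7)
= 0


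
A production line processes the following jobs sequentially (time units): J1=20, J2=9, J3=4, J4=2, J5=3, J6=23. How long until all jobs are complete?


Sequential makespan: sum all processing times
= 20 + 9 + 4 + 2 + 3 + 23
= 61 time units


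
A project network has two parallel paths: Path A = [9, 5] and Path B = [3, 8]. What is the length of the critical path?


Path A: 9 + 5 = 14
Path B: 3 + 8 = 11
Critical path = longest = max(14, 11)
= 14 (Path A)


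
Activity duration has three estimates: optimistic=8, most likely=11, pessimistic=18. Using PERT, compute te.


te = (o + 4m + p) / 6
= (8 + 4×11 + 18) / 6
= (8 + 44 + 18) / 6
= 70 / 6
= 11.67


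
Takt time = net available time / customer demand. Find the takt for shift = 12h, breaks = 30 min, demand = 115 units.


Available = 12×60 - 30 = 690 min
Takt time = 690 / 115
= 6.00 min/unit


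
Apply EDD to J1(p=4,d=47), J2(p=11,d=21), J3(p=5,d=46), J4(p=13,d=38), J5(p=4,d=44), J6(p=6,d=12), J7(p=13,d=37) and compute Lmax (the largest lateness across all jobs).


EDD order: J6 → J2 → J7 → J4 → J5 → J3 → J1
Completion and lateness:
  J6: C=6, d=12, L=6-12=-6
  J2: C=17, d=21, L=17-21=-4
  J7: C=30, d=37, L=30-37=-7
  J4: C=43, d=38, L=43-38=5
  J5: C=47, d=44, L=47-44=3
  J3: C=52, d=46, L=52-46=6
  J1: C=56, d=47, L=56-47=9
Lmax = max(-6, -4, -7, 5, 3, 6, 9)
= 9


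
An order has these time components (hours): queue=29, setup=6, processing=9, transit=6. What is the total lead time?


Lead time = queue + setup + processing + transit
= 29 + 6 + 9 + 6
= 50 hours


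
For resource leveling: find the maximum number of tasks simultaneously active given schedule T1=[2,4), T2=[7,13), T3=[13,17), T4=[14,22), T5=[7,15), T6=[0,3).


Check each time point for overlaps:
  t=14: 3 tasks active (T3, T4, T5)
Max concurrent = 3


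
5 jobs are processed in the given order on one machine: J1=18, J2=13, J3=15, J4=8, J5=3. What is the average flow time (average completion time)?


Completion times:
  J1: completes at 18
  J2: completes at 31
  J3: completes at 46
  J4: completes at 54
  J5: completes at 57
Sum = 206
Average = 206/5
= 41.20


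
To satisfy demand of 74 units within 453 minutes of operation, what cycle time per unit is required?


Cycle time = available time / demand
= 453 / 74
= 6.12 min/unit


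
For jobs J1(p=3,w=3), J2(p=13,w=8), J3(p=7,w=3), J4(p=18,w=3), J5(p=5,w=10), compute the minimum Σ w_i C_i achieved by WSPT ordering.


WSPT order (by p/w): J5 → J1 → J2 → J3 → J4
  J5: C=5, w·C=10×5=50
  J1: C=8, w·C=3×8=24
  J2: C=21, w·C=8×21=168
  J3: C=28, w·C=3×28=84
  J4: C=46, w·C=3×46=138
Σ w·C = 464
= 464


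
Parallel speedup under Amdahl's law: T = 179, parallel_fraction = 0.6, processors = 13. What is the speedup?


Amdahl's law: T_p = T × ((1-p) + p/N)
= 179 × ((1-0.6) + 0.6/13)
= 179 × (0.40 + 0.0462)
= 179 × 0.4462
= 79.86
Speedup = 179/79.86
= 2.24×


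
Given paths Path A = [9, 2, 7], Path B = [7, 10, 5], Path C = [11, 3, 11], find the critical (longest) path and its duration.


Path A: 9 + 2 + 7 = 18
Path B: 7 + 10 + 5 = 22
Path C: 11 + 3 + 11 = 25
Critical path = longest = max(18, 22, 25)
= 25 (Path C)


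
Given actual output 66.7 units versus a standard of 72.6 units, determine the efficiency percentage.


Efficiency = (actual / standard) × 100
= (66.7 / 72.6) × 100
= 91.9%


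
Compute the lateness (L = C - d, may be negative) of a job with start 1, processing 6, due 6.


Completion = 1 + 6 = 7
Lateness = C - d = 7 - 6
= 1


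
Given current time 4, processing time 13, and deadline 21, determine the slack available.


Slack = due - current_time - processing
= 21 - 4 - 13
= 4


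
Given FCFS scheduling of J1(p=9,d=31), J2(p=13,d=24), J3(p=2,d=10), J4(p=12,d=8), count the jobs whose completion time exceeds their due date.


Completion vs due date:
  J1: C=9, d=31 → on time
  J2: C=22, d=24 → on time
  J3: C=24, d=10 → TARDY
  J4: C=36, d=8 → TARDY
Tardy jobs: J3, J4
Count = 2


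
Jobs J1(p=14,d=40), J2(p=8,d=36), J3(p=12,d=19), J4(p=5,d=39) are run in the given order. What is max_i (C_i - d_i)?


Lateness per job (L = C - d):
  J1: C=14, d=40, L=-26
  J2: C=22, d=36, L=-14
  J3: C=34, d=19, L=15
  J4: C=39, d=39, L=0
Lmax = max(-26, -14, 15, 0)
= 15


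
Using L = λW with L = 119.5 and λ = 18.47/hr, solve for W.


Little's law: L = λW → W = L / λ
= 119.5 / 18.47
= 6.47 hours


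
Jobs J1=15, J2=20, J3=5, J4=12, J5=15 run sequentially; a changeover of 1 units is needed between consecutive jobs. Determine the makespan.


Makespan = Σ processing + (n-1) × setup
= (15 + 20 + 5 + 12 + 15) + (5-1)×1
= 67 + 4
= 71 time units


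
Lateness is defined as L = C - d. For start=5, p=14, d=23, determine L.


Completion = 5 + 14 = 19
Lateness = C - d = 19 - 23
= -4


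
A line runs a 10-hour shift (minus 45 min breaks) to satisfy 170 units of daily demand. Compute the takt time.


Available = 10×60 - 45 = 555 min
Takt time = 555 / 170
= 3.26 min/unit


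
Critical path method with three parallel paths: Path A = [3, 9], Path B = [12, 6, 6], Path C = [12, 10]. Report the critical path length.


Path A: 3 + 9 = 12
Path B: 12 + 6 + 6 = 24
Path C: 12 + 10 = 22
Critical path = longest = max(12, 24, 22)
= 24 (Path B)


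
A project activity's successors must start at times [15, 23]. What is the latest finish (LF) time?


LF = min of all successor start times
Successors start at: [15, 23]
LF = min(15, 23)
= 15


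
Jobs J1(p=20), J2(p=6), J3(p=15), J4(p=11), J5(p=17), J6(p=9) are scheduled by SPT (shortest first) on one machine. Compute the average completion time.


SPT order: J2 → J6 → J4 → J3 → J5 → J1
Completion times:
  J2: C=6
  J6: C=15
  J4: C=26
  J3: C=41
  J5: C=58
  J1: C=78
Sum = 224, n = 6
Mean flow = 224/6
= 37.33


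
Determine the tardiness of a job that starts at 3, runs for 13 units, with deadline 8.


Completion = start + processing = 3 + 13 = 16
Tardiness = max(0, C - d) = max(0, 16 - 8)
= max(0, 8)
= 8


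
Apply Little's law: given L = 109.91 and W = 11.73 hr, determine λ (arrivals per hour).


Little's law: L = λW → λ = L / W
= 109.91 / 11.73
= 9.37 per hour


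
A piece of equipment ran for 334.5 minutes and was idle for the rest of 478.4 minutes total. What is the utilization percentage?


Utilization = busy / total × 100
= 334.5 / 478.4 × 100
= 69.9%


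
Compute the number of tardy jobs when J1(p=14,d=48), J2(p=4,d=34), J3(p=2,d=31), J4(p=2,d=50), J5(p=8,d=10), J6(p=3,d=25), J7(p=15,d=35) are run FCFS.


Completion vs due date:
  J1: C=14, d=48 → on time
  J2: C=18, d=34 → on time
  J3: C=20, d=31 → on time
  J4: C=22, d=50 → on time
  J5: C=30, d=10 → TARDY
  J6: C=33, d=25 → TARDY
  J7: C=48, d=35 → TARDY
Tardy jobs: J5, J6, J7
Count = 3


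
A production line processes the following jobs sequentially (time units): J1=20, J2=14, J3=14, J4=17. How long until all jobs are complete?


Sequential makespan: sum all processing times
= 20 + 14 + 14 + 17
= 65 time units


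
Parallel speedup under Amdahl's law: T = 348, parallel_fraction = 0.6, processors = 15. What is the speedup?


Amdahl's law: T_p = T × ((1-p) + p/N)
= 348 × ((1-0.6) + 0.6/15)
= 348 × (0.40 + 0.0400)
= 348 × 0.4400
= 153.12
Speedup = 348/153.12
= 2.27×


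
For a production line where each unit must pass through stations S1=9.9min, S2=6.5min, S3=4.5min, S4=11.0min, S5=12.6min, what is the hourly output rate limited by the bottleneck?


Bottleneck = longest station time
Station times: [9.9, 6.5, 4.5, 11.0, 12.6]
Max = 12.6 min
Rate = 60 / 12.6
= 4.76 units/hour (bottleneck: 12.6min)


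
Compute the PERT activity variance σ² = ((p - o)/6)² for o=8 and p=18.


σ² = ((p - o) / 6)² = (p - o)² / 36
= (18 - 8)² / 36
= 10² / 36
= 100 / 36
= 2.7778


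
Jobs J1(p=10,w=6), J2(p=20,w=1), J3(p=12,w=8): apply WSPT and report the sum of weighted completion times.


WSPT order (by p/w): J3 → J1 → J2
  J3: C=12, w·C=8×12=96
  J1: C=22, w·C=6×22=132
  J2: C=42, w·C=1×42=42
Σ w·C = 270
= 270


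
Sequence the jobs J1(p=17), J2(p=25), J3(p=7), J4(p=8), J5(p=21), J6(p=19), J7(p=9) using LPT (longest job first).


LPT: sort by longest processing time first
  J2: p=25
  J5: p=21
  J6: p=19
  J1: p=17
  J7: p=9
  J4: p=8
  J3: p=7
Order: J2 → J5 → J6 → J1 → J7 → J4 → J3


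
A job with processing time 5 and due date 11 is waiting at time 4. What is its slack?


Slack = due - current_time - processing
= 11 - 4 - 5
= 2


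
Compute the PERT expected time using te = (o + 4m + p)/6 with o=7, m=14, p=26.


te = (o + 4m + p) / 6
= (7 + 4×14 + 26) / 6
= (7 + 56 + 26) / 6
= 89 / 6
= 14.83


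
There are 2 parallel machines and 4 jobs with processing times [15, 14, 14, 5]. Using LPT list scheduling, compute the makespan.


Jobs (LPT sorted): [15, 14, 14, 5]
Machines: 2
  J=15 → Machine 1 (load: 0+15=15)
  J=14 → Machine 2 (load: 0+14=14)
  J=14 → Machine 2 (load: 14+14=28)
  J=5 → Machine 1 (load: 15+5=20)
Machine loads: [20, 28]
Makespan = max = 28 time units


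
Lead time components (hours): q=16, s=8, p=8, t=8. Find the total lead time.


Lead time = queue + setup + processing + transit
= 16 + 8 + 8 + 8
= 40 hours


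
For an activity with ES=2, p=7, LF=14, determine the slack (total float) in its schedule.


EF = ES + duration = 2 + 7 = 9
LS = LF - duration = 14 - 7 = 7
Total Float = LF - EF = 14 - 9
(or LS - ES = 7 - 2)
= 5


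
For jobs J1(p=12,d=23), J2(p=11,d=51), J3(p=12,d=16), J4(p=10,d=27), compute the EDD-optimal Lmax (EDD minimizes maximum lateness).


EDD order: J3 → J1 → J4 → J2
Completion and lateness:
  J3: C=12, d=16, L=12-16=-4
  J1: C=24, d=23, L=24-23=1
  J4: C=34, d=27, L=34-27=7
  J2: C=45, d=51, L=45-51=-6
Lmax = max(-4, 1, 7, -6)
= 7


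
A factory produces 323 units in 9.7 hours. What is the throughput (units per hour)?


Throughput = units / time
= 323 / 9.7
= 33.3 units/hour


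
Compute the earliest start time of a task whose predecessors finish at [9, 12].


ES = max of all predecessor completion times
Predecessors: [9, 12]
ES = max(9, 12)
= 12


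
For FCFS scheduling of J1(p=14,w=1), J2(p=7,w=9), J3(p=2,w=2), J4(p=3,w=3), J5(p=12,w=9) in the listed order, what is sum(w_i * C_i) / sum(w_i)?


Completion times:
  J1: C=14, w×C=1×14=14
  J2: C=21, w×C=9×21=189
  J3: C=23, w×C=2×23=46
  J4: C=26, w×C=3×26=78
  J5: C=38, w×C=9×38=342
Sum w×C = 669
Sum w = 24
Weighted avg = 669/24
= 27.88


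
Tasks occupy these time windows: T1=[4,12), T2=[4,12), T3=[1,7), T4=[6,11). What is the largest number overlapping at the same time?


Check each time point for overlaps:
  t=6: 4 tasks active (T1, T2, T3, T4)
Max concurrent = 4


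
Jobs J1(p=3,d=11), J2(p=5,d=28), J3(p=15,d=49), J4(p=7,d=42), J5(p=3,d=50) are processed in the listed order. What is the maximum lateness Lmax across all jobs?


Lateness per job (L = C - d):
  J1: C=3, d=11, L=-8
  J2: C=8, d=28, L=-20
  J3: C=23, d=49, L=-26
  J4: C=30, d=42, L=-12
  J5: C=33, d=50, L=-17
Lmax = max(-8, -20, -26, -12, -17)
= -8


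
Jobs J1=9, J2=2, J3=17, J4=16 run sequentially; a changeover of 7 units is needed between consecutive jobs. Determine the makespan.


Makespan = Σ processing + (n-1) × setup
= (9 + 2 + 17 + 16) + (4-1)×7
= 44 + 21
= 65 time units


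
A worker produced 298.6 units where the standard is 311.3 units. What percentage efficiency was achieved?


Efficiency = (actual / standard) × 100
= (298.6 / 311.3) × 100
= 95.9%


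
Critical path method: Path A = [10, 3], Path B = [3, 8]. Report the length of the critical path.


Path A: 10 + 3 = 13
Path B: 3 + 8 = 11
Critical path = longest = max(13, 11)
= 13 (Path A)


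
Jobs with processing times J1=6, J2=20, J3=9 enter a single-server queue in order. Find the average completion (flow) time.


Completion times:
  J1: completes at 6
  J2: completes at 26
  J3: completes at 35
Sum = 67
Average = 67/3
= 22.33


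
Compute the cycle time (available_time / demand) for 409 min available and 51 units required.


Cycle time = available time / demand
= 409 / 51
= 8.02 min/unit


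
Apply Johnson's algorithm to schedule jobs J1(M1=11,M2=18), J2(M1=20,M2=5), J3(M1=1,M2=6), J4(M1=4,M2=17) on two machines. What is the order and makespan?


Johnson's rule:
Group 1 (M1≤M2, sort by M1): ['J3', 'J4', 'J1']
Group 2 (M1>M2, sort desc M2): ['J2']
Sequence: J3 → J4 → J1 → J2
Makespan calculation:
  J3: M1 done=1, M2 done=7
  J4: M1 done=5, M2 done=24
  J1: M1 done=16, M2 done=42
  J2: M1 done=36, M2 done=47
= Sequence: J3 → J4 → J1 → J2, Makespan: 47


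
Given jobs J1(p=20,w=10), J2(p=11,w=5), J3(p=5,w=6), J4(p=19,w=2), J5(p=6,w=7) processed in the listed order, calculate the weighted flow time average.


Completion times:
  J1: C=20, w×C=10×20=200
  J2: C=31, w×C=5×31=155
  J3: C=36, w×C=6×36=216
  J4: C=55, w×C=2×55=110
  J5: C=61, w×C=7×61=427
Sum w×C = 1108
Sum w = 30
Weighted avg = 1108/30
= 36.93


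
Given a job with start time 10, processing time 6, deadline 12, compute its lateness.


Completion = 10 + 6 = 16
Lateness = C - d = 16 - 12
= 4


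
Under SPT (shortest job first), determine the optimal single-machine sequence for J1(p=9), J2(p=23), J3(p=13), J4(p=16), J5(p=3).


SPT: sort by shortest processing time
  J5: p=3
  J1: p=9
  J3: p=13
  J4: p=16
  J2: p=23
Order: J5 → J1 → J3 → J4 → J2


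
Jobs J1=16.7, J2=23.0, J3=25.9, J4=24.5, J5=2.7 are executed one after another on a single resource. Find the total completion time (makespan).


Sequential makespan: sum all processing times
= 16.7 + 23.0 + 25.9 + 24.5 + 2.7
= 92.8 time units


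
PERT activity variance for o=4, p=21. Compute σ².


σ² = ((p - o) / 6)² = (p - o)² / 36
= (21 - 4)² / 36
= 17² / 36
= 289 / 36
= 8.0278


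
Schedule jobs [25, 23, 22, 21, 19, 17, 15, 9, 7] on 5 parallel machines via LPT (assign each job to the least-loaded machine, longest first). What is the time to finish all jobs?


Jobs (LPT sorted): [25, 23, 22, 21, 19, 17, 15, 9, 7]
Machines: 5
  J=25 → Machine 1 (load: 0+25=25)
  J=23 → Machine 2 (load: 0+23=23)
  J=22 → Machine 3 (load: 0+22=22)
  J=21 → Machine 4 (load: 0+21=21)
  J=19 → Machine 5 (load: 0+19=19)
  J=17 → Machine 5 (load: 19+17=36)
  J=15 → Machine 4 (load: 21+15=36)
  J=9 → Machine 3 (load: 22+9=31)
  J=7 → Machine 2 (load: 23+7=30)
Machine loads: [25, 30, 31, 36, 36]
Makespan = max = 36 time units


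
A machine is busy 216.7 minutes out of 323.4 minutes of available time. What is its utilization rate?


Utilization = busy / total × 100
= 216.7 / 323.4 × 100
= 67.0%


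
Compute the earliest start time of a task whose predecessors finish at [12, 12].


ES = max of all predecessor completion times
Predecessors: [12, 12]
ES = max(12, 12)
= 12


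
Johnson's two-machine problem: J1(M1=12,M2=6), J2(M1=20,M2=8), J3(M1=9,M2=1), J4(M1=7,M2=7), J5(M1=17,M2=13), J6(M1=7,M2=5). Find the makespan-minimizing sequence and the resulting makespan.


Johnson's rule:
Group 1 (M1≤M2, sort by M1): ['J4']
Group 2 (M1>M2, sort desc M2): ['J5', 'J2', 'J1', 'J6', 'J3']
Sequence: J4 → J5 → J2 → J1 → J6 → J3
Makespan calculation:
  J4: M1 done=7, M2 done=14
  J5: M1 done=24, M2 done=37
  J2: M1 done=44, M2 done=52
  J1: M1 done=56, M2 done=62
  J6: M1 done=63, M2 done=68
  J3: M1 done=72, M2 done=73
= Sequence: J4 → J5 → J2 → J1 → J6 → J3, Makespan: 73


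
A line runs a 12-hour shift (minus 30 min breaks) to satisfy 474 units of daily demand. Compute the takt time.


Available = 12×60 - 30 = 690 min
Takt time = 690 / 474
= 1.46 min/unit


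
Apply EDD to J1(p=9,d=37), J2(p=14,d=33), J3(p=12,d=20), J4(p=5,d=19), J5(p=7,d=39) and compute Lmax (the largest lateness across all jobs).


EDD order: J4 → J3 → J2 → J1 → J5
Completion and lateness:
  J4: C=5, d=19, L=5-19=-14
  J3: C=17, d=20, L=17-20=-3
  J2: C=31, d=33, L=31-33=-2
  J1: C=40, d=37, L=40-37=3
  J5: C=47, d=39, L=47-39=8
Lmax = max(-14, -3, -2, 3, 8)
= 8


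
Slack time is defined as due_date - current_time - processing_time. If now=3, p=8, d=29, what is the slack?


Slack = due - current_time - processing
= 29 - 3 - 8
= 18


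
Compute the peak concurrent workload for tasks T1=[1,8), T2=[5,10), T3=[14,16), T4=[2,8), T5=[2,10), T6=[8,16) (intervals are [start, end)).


Check each time point for overlaps:
  t=5: 4 tasks active (T1, T2, T4, T5)
Max concurrent = 4


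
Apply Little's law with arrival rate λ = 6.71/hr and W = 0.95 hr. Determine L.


Little's law: L = λ × W
= 6.71 × 0.95
= 6.37


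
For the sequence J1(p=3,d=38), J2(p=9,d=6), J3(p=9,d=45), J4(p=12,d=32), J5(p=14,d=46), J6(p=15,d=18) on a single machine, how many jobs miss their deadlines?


Completion vs due date:
  J1: C=3, d=38 → on time
  J2: C=12, d=6 → TARDY
  J3: C=21, d=45 → on time
  J4: C=33, d=32 → TARDY
  J5: C=47, d=46 → TARDY
  J6: C=62, d=18 → TARDY
Tardy jobs: J2, J4, J5, J6
Count = 4


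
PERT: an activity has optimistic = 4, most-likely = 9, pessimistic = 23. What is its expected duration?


te = (o + 4m + p) / 6
= (4 + 4×9 + 23) / 6
= (4 + 36 + 23) / 6
= 63 / 6
= 10.50


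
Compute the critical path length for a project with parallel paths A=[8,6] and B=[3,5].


Path A: 8 + 6 = 14
Path B: 3 + 5 = 8
Critical path = longest = max(14, 8)
= 14 (Path A)


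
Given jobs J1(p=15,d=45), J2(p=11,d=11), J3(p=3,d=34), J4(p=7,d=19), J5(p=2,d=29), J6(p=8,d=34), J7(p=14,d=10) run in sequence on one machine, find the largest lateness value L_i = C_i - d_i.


Lateness per job (L = C - d):
  J1: C=15, d=45, L=-30
  J2: C=26, d=11, L=15
  J3: C=29, d=34, L=-5
  J4: C=36, d=19, L=17
  J5: C=38, d=29, L=9
  J6: C=46, d=34, L=12
  J7: C=60, d=10, L=50
Lmax = max(-30, 15, -5, 17, 9, 12, 50)
= 50


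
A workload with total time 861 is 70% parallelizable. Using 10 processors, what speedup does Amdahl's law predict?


Amdahl's law: T_p = T × ((1-p) + p/N)
= 861 × ((1-0.7) + 0.7/10)
= 861 × (0.30 + 0.0700)
= 861 × 0.3700
= 318.57
Speedup = 861/318.57
= 2.70×


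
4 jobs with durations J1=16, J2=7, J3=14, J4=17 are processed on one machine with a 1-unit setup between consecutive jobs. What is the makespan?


Makespan = Σ processing + (n-1) × setup
= (16 + 7 + 14 + 17) + (4-1)×1
= 54 + 3
= 57 time units


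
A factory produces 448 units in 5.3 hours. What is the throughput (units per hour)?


Throughput = units / time
= 448 / 5.3
= 84.5 units/hour


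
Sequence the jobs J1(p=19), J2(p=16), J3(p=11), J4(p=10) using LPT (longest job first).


LPT: sort by longest processing time first
  J1: p=19
  J2: p=16
  J3: p=11
  J4: p=10
Order: J1 → J2 → J3 → J4


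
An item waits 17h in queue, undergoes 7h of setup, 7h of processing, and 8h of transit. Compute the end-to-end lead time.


Lead time = queue + setup + processing + transit
= 17 + 7 + 7 + 8
= 39 hours


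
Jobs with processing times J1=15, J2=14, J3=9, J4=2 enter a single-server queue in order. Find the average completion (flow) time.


Completion times:
  J1: completes at 15
  J2: completes at 29
  J3: completes at 38
  J4: completes at 40
Sum = 122
Average = 122/4
= 30.50


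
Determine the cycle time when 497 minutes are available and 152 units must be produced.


Cycle time = available time / demand
= 497 / 152
= 3.27 min/unit


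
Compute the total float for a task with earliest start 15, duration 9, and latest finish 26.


EF = ES + duration = 15 + 9 = 24
LS = LF - duration = 26 - 9 = 17
Total Float = LF - EF = 26 - 24
(or LS - ES = 17 - 15)
= 2
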